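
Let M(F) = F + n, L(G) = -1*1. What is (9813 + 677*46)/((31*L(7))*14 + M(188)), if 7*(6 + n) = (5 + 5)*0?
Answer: -40955/252 ≈ -162.52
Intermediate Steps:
L(G) = -1
n = -6 (n = -6 + ((5 + 5)*0)/7 = -6 + (10*0)/7 = -6 + (1/7)*0 = -6 + 0 = -6)
M(F) = -6 + F (M(F) = F - 6 = -6 + F)
(9813 + 677*46)/((31*L(7))*14 + M(188)) = (9813 + 677*46)/((31*(-1))*14 + (-6 + 188)) = (9813 + 31142)/(-31*14 + 182) = 40955/(-434 + 182) = 40955/(-252) = 40955*(-1/252) = -40955/252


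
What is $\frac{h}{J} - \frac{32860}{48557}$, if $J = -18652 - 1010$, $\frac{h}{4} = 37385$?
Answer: $- \frac{3953653550}{477363867} \approx -8.2823$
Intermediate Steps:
$h = 149540$ ($h = 4 \cdot 37385 = 149540$)
$J = -19662$
$\frac{h}{J} - \frac{32860}{48557} = \frac{149540}{-19662} - \frac{32860}{48557} = 149540 \left(- \frac{1}{19662}\right) - \frac{32860}{48557} = - \frac{74770}{9831} - \frac{32860}{48557} = - \frac{3953653550}{477363867}$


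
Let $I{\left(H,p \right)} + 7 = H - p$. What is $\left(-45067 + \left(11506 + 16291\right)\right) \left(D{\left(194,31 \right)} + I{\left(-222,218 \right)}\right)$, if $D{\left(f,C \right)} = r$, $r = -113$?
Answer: $9671200$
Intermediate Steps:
$I{\left(H,p \right)} = -7 + H - p$ ($I{\left(H,p \right)} = -7 + \left(H - p\right) = -7 + H - p$)
$D{\left(f,C \right)} = -113$
$\left(-45067 + \left(11506 + 16291\right)\right) \left(D{\left(194,31 \right)} + I{\left(-222,218 \right)}\right) = \left(-45067 + \left(11506 + 16291\right)\right) \left(-113 - 447\right) = \left(-45067 + 27797\right) \left(-113 - 447\right) = - 17270 \left(-113 - 447\right) = \left(-17270\right) \left(-560\right) = 9671200$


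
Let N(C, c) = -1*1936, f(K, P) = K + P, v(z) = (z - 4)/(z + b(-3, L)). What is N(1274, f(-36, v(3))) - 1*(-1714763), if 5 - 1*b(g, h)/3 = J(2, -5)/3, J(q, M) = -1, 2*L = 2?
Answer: 1712827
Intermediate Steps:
L = 1 (L = (1/2)*2 = 1)
b(g, h) = 16 (b(g, h) = 15 - (-3)/3 = 15 - 3*(-1/3) = 15 + 1 = 16)
v(z) = (-4 + z)/(16 + z) (v(z) = (z - 4)/(z + 16) = (-4 + z)/(16 + z))
N(C, c) = -1936
N(1274, f(-36, v(3))) - 1*(-1714763) = -1936 - 1*(-1714763) = -1936 + 1714763 = 1712827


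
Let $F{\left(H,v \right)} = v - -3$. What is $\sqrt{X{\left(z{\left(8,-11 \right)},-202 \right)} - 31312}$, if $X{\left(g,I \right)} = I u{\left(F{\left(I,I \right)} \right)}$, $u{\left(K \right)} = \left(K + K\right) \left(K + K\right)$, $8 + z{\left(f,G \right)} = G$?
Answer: $2 i \sqrt{8007230} \approx 5659.4 i$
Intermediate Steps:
$z{\left(f,G \right)} = -8 + G$
$F{\left(H,v \right)} = 3 + v$ ($F{\left(H,v \right)} = v + 3 = 3 + v$)
$u{\left(K \right)} = 4 K^{2}$ ($u{\left(K \right)} = 2 K 2 K = 4 K^{2}$)
$X{\left(g,I \right)} = 4 I \left(3 + I\right)^{2}$ ($X{\left(g,I \right)} = I 4 \left(3 + I\right)^{2} = 4 I \left(3 + I\right)^{2}$)
$\sqrt{X{\left(z{\left(8,-11 \right)},-202 \right)} - 31312} = \sqrt{4 \left(-202\right) \left(3 - 202\right)^{2} - 31312} = \sqrt{4 \left(-202\right) \left(-199\right)^{2} - 31312} = \sqrt{4 \left(-202\right) 39601 - 31312} = \sqrt{-31997608 - 31312} = \sqrt{-32028920} = 2 i \sqrt{8007230}$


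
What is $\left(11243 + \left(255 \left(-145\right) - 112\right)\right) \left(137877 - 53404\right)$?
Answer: $-2183120212$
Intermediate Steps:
$\left(11243 + \left(255 \left(-145\right) - 112\right)\right) \left(137877 - 53404\right) = \left(11243 - 37087\right) 84473 = \left(-25844\right) 84473 = -2183120212$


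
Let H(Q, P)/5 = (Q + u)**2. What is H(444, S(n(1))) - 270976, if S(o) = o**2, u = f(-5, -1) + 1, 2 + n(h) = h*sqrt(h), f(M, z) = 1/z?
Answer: 714704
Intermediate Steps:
n(h) = -2 + h**(3/2) (n(h) = -2 + h*sqrt(h) = -2 + h**(3/2))
u = 0 (u = 1/(-1) + 1 = -1 + 1 = 0)
H(Q, P) = 5*Q**2 (H(Q, P) = 5*(Q + 0)**2 = 5*Q**2)
H(444, S(n(1))) - 270976 = 5*444**2 - 270976 = 5*197136 - 270976 = 985680 - 270976 = 714704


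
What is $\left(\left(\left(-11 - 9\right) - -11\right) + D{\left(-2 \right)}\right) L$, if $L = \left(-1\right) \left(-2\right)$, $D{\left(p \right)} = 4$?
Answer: $-10$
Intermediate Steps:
$L = 2$
$\left(\left(\left(-11 - 9\right) - -11\right) + D{\left(-2 \right)}\right) L = \left(\left(\left(-11 - 9\right) - -11\right) + 4\right) 2 = \left(\left(-20 + 11\right) + 4\right) 2 = \left(-9 + 4\right) 2 = \left(-5\right) 2 = -10$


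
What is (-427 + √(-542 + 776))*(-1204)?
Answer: 514108 - 3612*√26 ≈ 4.9569e+5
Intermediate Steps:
(-427 + √(-542 + 776))*(-1204) = (-427 + √234)*(-1204) = (-427 + 3*√26)*(-1204) = 514108 - 3612*√26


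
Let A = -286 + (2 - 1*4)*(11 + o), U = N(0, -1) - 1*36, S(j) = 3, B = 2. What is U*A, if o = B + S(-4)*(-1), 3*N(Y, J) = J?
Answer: 11118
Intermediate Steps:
N(Y, J) = J/3
o = -1 (o = 2 + 3*(-1) = 2 - 3 = -1)
U = -109/3 (U = (1/3)*(-1) - 1*36 = -1/3 - 36 = -109/3 ≈ -36.333)
A = -306 (A = -286 + (2 - 1*4)*(11 - 1) = -286 + (2 - 4)*10 = -286 - 2*10 = -286 - 20 = -306)
U*A = -109/3*(-306) = 11118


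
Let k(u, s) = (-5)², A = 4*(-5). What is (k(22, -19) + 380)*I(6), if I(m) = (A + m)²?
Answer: 79380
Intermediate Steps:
A = -20
I(m) = (-20 + m)²
k(u, s) = 25
(k(22, -19) + 380)*I(6) = (25 + 380)*(-20 + 6)² = 405*(-14)² = 405*196 = 79380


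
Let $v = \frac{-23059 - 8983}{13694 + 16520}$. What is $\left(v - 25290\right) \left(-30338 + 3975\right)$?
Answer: $\frac{10072565480513}{15107} \approx 6.6675 \cdot 10^{8}$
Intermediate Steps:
$v = - \frac{16021}{15107}$ ($v = - \frac{32042}{30214} = \left(-32042\right) \frac{1}{30214} = - \frac{16021}{15107} \approx -1.0605$)
$\left(v - 25290\right) \left(-30338 + 3975\right) = \left(- \frac{16021}{15107} - 25290\right) \left(-30338 + 3975\right) = \left(- \frac{382072051}{15107}\right) \left(-26363\right) = \frac{10072565480513}{15107}$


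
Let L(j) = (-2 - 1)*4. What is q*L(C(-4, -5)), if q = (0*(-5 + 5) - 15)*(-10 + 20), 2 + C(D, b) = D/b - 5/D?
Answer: 1800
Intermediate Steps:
C(D, b) = -2 - 5/D + D/b (C(D, b) = -2 + (D/b - 5/D) = -2 + (-5/D + D/b) = -2 - 5/D + D/b)
L(j) = -12 (L(j) = -3*4 = -12)
q = -150 (q = (0*0 - 15)*10 = (0 - 15)*10 = -15*10 = -150)
q*L(C(-4, -5)) = -150*(-12) = 1800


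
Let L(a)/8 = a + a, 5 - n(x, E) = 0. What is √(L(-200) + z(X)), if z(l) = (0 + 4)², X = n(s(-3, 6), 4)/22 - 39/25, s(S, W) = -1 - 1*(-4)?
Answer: 4*I*√199 ≈ 56.427*I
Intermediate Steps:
s(S, W) = 3 (s(S, W) = -1 + 4 = 3)
n(x, E) = 5 (n(x, E) = 5 - 1*0 = 5 + 0 = 5)
X = -733/550 (X = 5/22 - 39/25 = -733/550 ≈ -1.3327)
z(l) = 16 (z(l) = 4² = 16)
L(a) = 16*a (L(a) = 8*(a + a) = 8*(2*a) = 16*a)
√(L(-200) + z(X)) = √(16*(-200) + 16) = √(-3200 + 16) = √(-3184) = 4*I*√199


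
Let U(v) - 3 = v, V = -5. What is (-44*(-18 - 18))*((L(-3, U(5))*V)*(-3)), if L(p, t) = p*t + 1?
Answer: -546480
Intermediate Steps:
U(v) = 3 + v
L(p, t) = 1 + p*t
(-44*(-18 - 18))*((L(-3, U(5))*V)*(-3)) = (-44*(-18 - 18))*(((1 - 3*(3 + 5))*(-5))*(-3)) = (-44*(-36))*(((1 - 3*8)*(-5))*(-3)) = 1584*(((1 - 24)*(-5))*(-3)) = 1584*(-23*(-5)*(-3)) = 1584*(115*(-3)) = 1584*(-345) = -546480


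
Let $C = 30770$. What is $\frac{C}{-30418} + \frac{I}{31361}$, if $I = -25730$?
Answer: $- \frac{873816555}{476969449} \approx -1.832$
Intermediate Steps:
$\frac{C}{-30418} + \frac{I}{31361} = \frac{30770}{-30418} - \frac{25730}{31361} = 30770 \left(- \frac{1}{30418}\right) - \frac{25730}{31361} = - \frac{15385}{15209} - \frac{25730}{31361} = - \frac{873816555}{476969449}$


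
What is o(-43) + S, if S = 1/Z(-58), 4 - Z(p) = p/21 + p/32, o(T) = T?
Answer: -123547/2881 ≈ -42.883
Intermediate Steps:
Z(p) = 4 - 53*p/672 (Z(p) = 4 - (p/21 + p/32) = 4 - 53*p/672)
S = 336/2881 (S = 1/(4 - 53/672*(-58)) = 1/(4 + 1537/336) = 1/(2881/336) = 336/2881 ≈ 0.11663)
o(-43) + S = -43 + 336/2881 = -123547/2881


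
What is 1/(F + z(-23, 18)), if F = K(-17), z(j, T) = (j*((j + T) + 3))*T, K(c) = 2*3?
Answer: 1/834 ≈ 0.0011990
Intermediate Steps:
K(c) = 6
z(j, T) = T*j*(3 + T + j) (z(j, T) = (j*((T + j) + 3))*T = (j*(3 + T + j))*T = T*j*(3 + T + j))
F = 6
1/(F + z(-23, 18)) = 1/(6 + 18*(-23)*(3 + 18 - 23)) = 1/(6 + 18*(-23)*(-2)) = 1/(6 + 828) = 1/834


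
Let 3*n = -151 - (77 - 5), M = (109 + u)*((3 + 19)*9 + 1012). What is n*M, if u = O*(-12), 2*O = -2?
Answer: -32649430/3 ≈ -1.0883e+7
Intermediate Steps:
O = -1 (O = (½)*(-2) = -1)
u = 12 (u = -1*(-12) = 12)
M = 146410 (M = (109 + 12)*((3 + 19)*9 + 1012) = 121*(22*9 + 1012) = 121*(198 + 1012) = 121*1210 = 146410)
n = -223/3 (n = (-151 - (77 - 5))/3 = (-151 - 1*72)/3 = (-151 - 72)/3 = (⅓)*(-223) = -223/3 ≈ -74.333)
n*M = -223/3*146410 = -32649430/3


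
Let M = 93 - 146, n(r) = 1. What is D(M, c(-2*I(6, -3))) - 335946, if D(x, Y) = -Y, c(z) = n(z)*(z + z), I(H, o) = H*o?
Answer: -336018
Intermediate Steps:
M = -53
c(z) = 2*z (c(z) = 1*(z + z) = 1*(2*z) = 2*z)
D(M, c(-2*I(6, -3))) - 335946 = -2*(-12*(-3)) - 335946 = -2*(-2*(-18)) - 335946 = -2*36 - 335946 = -1*72 - 335946 = -72 - 335946 = -336018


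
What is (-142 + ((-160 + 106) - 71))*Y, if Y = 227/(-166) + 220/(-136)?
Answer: 1124604/1411 ≈ 797.03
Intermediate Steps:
Y = -4212/1411 (Y = 227*(-1/166) + 220*(-1/136) = -227/166 - 55/34 = -4212/1411 ≈ -2.9851)
(-142 + ((-160 + 106) - 71))*Y = (-142 + ((-160 + 106) - 71))*(-4212/1411) = (-142 + (-54 - 71))*(-4212/1411) = (-142 - 125)*(-4212/1411) = -267*(-4212/1411) = 1124604/1411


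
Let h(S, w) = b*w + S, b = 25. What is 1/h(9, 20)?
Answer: 1/509 ≈ 0.0019646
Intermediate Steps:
h(S, w) = S + 25*w (h(S, w) = 25*w + S = S + 25*w)
1/h(9, 20) = 1/(9 + 25*20) = 1/(9 + 500) = 1/509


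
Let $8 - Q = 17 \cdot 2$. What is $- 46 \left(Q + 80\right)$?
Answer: $-2484$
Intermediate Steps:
$Q = -26$ ($Q = 8 - 17 \cdot 2 = 8 - 34 = -26$)
$- 46 \left(Q + 80\right) = - 46 \left(-26 + 80\right) = \left(-46\right) 54 = -2484$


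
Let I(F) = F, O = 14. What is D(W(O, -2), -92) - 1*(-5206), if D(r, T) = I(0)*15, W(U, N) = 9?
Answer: 5206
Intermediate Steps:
D(r, T) = 0 (D(r, T) = 0*15 = 0)
D(W(O, -2), -92) - 1*(-5206) = 0 - 1*(-5206) = 0 + 5206 = 5206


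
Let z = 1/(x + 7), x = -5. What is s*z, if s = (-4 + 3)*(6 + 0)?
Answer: -3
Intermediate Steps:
z = 1/2 (z = 1/(-5 + 7) = 1/2 ≈ 0.50000)
s = -6 (s = -1*6 = -6)
s*z = -6*1/2 = -3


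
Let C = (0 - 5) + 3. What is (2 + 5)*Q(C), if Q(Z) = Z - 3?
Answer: -35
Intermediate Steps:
C = -2 (C = -5 + 3 = -2)
Q(Z) = -3 + Z
(2 + 5)*Q(C) = (2 + 5)*(-3 - 2) = 7*(-5) = -35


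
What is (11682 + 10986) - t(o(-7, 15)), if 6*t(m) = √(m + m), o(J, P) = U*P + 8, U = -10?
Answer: 22668 - I*√71/3 ≈ 22668.0 - 2.8087*I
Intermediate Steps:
o(J, P) = 8 - 10*P (o(J, P) = -10*P + 8 = 8 - 10*P)
t(m) = √2*√m/6 (t(m) = √(m + m)/6 = √(2*m)/6 = (√2*√m)/6 = √2*√m/6)
(11682 + 10986) - t(o(-7, 15)) = (11682 + 10986) - √2*√(8 - 10*15)/6 = 22668 - √2*√(8 - 150)/6 = 22668 - √2*√(-142)/6 = 22668 - √2*I*√142/6 = 22668 - I*√71/3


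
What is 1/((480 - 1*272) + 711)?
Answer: 1/919 ≈ 0.0010881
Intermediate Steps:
1/((480 - 1*272) + 711) = 1/((480 - 272) + 711) = 1/(208 + 711) = 1/919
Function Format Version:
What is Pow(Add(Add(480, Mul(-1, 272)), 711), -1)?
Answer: Rational(1, 919) ≈ 0.0010881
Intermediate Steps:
Pow(Add(Add(480, Mul(-1, 272)), 711), -1) = Pow(Add(Add(480, -272), 711), -1) = Pow(Add(208, 711), -1) = Pow(919, -1) = Rational(1, 919)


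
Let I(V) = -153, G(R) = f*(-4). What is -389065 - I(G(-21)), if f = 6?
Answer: -388912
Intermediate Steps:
G(R) = -24 (G(R) = 6*(-4) = -24)
-389065 - I(G(-21)) = -389065 - 1*(-153) = -389065 + 153 = -388912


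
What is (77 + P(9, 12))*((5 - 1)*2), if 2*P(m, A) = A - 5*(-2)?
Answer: 704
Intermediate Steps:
P(m, A) = 5 + A/2 (P(m, A) = (A - 5*(-2))/2 = (A + 10)/2 = (10 + A)/2 = 5 + A/2)
(77 + P(9, 12))*((5 - 1)*2) = (77 + (5 + (½)*12))*((5 - 1)*2) = (77 + (5 + 6))*(4*2) = (77 + 11)*8 = 88*8 = 704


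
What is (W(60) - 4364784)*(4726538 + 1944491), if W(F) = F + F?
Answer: -29116800119256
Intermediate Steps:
W(F) = 2*F
(W(60) - 4364784)*(4726538 + 1944491) = (2*60 - 4364784)*(4726538 + 1944491) = (120 - 4364784)*6671029 = -4364664*6671029 = -29116800119256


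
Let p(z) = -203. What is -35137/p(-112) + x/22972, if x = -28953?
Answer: 801289705/4663316 ≈ 171.83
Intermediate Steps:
-35137/p(-112) + x/22972 = -35137/(-203) - 28953/22972 = -35137*(-1/203) - 28953*1/22972 = 35137/203 - 28953/22972 = 801289705/4663316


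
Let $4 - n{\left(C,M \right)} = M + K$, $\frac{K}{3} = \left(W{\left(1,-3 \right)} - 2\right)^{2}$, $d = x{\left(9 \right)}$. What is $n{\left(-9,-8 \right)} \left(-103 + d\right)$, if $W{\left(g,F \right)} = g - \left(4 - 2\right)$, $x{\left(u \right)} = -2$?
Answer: $1575$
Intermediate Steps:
$d = -2$
$W{\left(g,F \right)} = -2 + g$ ($W{\left(g,F \right)} = g - \left(4 - 2\right) = g - 2 = -2 + g$)
$K = 27$ ($K = 3 \left(\left(-2 + 1\right) - 2\right)^{2} = 3 \left(-1 - 2\right)^{2} = 3 \left(-3\right)^{2} = 3 \cdot 9 = 27$)
$n{\left(C,M \right)} = -23 - M$ ($n{\left(C,M \right)} = 4 - \left(M + 27\right) = 4 - \left(27 + M\right) = -23 - M$)
$n{\left(-9,-8 \right)} \left(-103 + d\right) = \left(-23 - -8\right) \left(-103 - 2\right) = \left(-23 + 8\right) \left(-105\right) = \left(-15\right) \left(-105\right) = 1575$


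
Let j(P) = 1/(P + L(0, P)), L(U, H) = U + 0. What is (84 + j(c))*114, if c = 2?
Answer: 9633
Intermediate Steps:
L(U, H) = U
j(P) = 1/P (j(P) = 1/(P + 0) = 1/P)
(84 + j(c))*114 = (84 + 1/2)*114 = (84 + ½)*114 = (169/2)*114 = 9633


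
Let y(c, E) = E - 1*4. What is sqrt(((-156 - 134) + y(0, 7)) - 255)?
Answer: I*sqrt(542) ≈ 23.281*I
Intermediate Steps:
y(c, E) = -4 + E (y(c, E) = E - 4 = -4 + E)
sqrt(((-156 - 134) + y(0, 7)) - 255) = sqrt(((-156 - 134) + (-4 + 7)) - 255) = sqrt((-290 + 3) - 255) = sqrt(-287 - 255) = sqrt(-542) = I*sqrt(542)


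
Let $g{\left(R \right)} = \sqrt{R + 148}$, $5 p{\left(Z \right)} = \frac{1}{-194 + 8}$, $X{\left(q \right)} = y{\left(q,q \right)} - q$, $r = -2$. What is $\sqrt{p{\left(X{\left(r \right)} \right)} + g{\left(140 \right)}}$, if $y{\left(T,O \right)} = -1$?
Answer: $\frac{\sqrt{-930 + 10378800 \sqrt{2}}}{930} \approx 4.1194$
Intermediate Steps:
$X{\left(q \right)} = -1 - q$
$p{\left(Z \right)} = - \frac{1}{930}$ ($p{\left(Z \right)} = \frac{1}{5 \left(-194 + 8\right)} = \frac{1}{5 \left(-186\right)} = \frac{1}{5} \left(- \frac{1}{186}\right) = - \frac{1}{930}$)
$g{\left(R \right)} = \sqrt{148 + R}$
$\sqrt{p{\left(X{\left(r \right)} \right)} + g{\left(140 \right)}} = \sqrt{- \frac{1}{930} + \sqrt{148 + 140}} = \sqrt{- \frac{1}{930} + \sqrt{288}} = \sqrt{- \frac{1}{930} + 12 \sqrt{2}}$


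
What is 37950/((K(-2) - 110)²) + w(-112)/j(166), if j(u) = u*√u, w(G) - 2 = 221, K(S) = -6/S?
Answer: 37950/11449 + 223*√166/27556 ≈ 3.4190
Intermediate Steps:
w(G) = 223 (w(G) = 2 + 221 = 223)
j(u) = u^(3/2)
37950/((K(-2) - 110)²) + w(-112)/j(166) = 37950/((-6/(-2) - 110)²) + 223/(166^(3/2)) = 37950/((-6*(-½) - 110)²) + 223/((166*√166)) = 37950/((3 - 110)²) + 223*(√166/27556) = 37950/((-107)²) + 223*√166/27556 = 37950/11449 + 223*√166/27556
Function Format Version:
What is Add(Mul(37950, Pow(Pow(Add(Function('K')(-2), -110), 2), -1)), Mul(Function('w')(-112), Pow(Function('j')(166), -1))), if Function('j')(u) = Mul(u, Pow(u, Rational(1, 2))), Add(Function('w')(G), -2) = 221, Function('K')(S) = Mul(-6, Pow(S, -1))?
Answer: Add(Rational(37950, 11449), Mul(Rational(223, 27556), Pow(166, Rational(1, 2)))) ≈ 3.4190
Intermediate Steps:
Function('w')(G) = 223 (Function('w')(G) = Add(2, 221) = 223)
Function('j')(u) = Pow(u, Rational(3, 2))
Add(Mul(37950, Pow(Pow(Add(Function('K')(-2), -110), 2), -1)), Mul(Function('w')(-112), Pow(Function('j')(166), -1))) = Add(Mul(37950, Pow(Pow(Add(Mul(-6, Pow(-2, -1)), -110), 2), -1)), Mul(223, Pow(Pow(166, Rational(3, 2)), -1))) = Add(Mul(37950, Pow(Pow(Add(Mul(-6, Rational(-1, 2)), -110), 2), -1)), Mul(223, Pow(Mul(166, Pow(166, Rational(1, 2))), -1))) = Add(Mul(37950, Pow(Pow(Add(3, -110), 2), -1)), Mul(223, Mul(Rational(1, 27556), Pow(166, Rational(1, 2))))) = Add(Mul(37950, Pow(Pow(-107, 2), -1)), Mul(Rational(223, 27556), Pow(166, Rational(1, 2)))) = Add(Mul(37950, Pow(11449, -1)), Mul(Rational(223, 27556), Pow(166, Rational(1, 2)))) = Add(Mul(37950, Rational(1, 11449)), Mul(Rational(223, 27556), Pow(166, Rational(1, 2)))) = Add(Rational(37950, 11449), Mul(Rational(223, 27556), Pow(166, Rational(1, 2))))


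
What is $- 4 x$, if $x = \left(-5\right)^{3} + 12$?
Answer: $452$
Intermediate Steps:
$x = -113$ ($x = -125 + 12 = -113$)
$- 4 x = \left(-4\right) \left(-113\right) = 452$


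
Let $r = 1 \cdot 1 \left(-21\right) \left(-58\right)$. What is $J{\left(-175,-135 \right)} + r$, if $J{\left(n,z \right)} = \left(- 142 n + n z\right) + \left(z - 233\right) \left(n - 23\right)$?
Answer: $122557$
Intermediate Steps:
$r = 1218$ ($r = 1 \left(-21\right) \left(-58\right) = \left(-21\right) \left(-58\right) = 1218$)
$J{\left(n,z \right)} = - 142 n + n z + \left(-233 + z\right) \left(-23 + n\right)$ ($J{\left(n,z \right)} = \left(- 142 n + n z\right) + \left(-233 + z\right) \left(-23 + n\right) = - 142 n + n z + \left(-233 + z\right) \left(-23 + n\right)$)
$J{\left(-175,-135 \right)} + r = \left(5359 - -65625 - -3105 + 2 \left(-175\right) \left(-135\right)\right) + 1218 = \left(5359 + 65625 + 3105 + 47250\right) + 1218 = 121339 + 1218 = 122557$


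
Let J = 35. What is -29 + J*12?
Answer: 391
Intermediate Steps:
-29 + J*12 = -29 + 35*12 = -29 + 420 = 391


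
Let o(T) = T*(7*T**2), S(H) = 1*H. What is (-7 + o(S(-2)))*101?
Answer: -6363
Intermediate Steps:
S(H) = H
o(T) = 7*T**3
(-7 + o(S(-2)))*101 = (-7 + 7*(-2)**3)*101 = (-7 + 7*(-8))*101 = (-7 - 56)*101 = -63*101 = -6363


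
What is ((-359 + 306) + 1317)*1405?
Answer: 1775920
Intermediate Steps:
((-359 + 306) + 1317)*1405 = (-53 + 1317)*1405 = 1264*1405 = 1775920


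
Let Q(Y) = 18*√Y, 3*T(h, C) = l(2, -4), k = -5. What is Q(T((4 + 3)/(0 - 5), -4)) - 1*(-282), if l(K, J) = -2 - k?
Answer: 300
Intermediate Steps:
l(K, J) = 3 (l(K, J) = -2 - 1*(-5) = -2 + 5 = 3)
T(h, C) = 1 (T(h, C) = (⅓)*3 = 1)
Q(T((4 + 3)/(0 - 5), -4)) - 1*(-282) = 18*√1 - 1*(-282) = 18*1 + 282 = 18 + 282 = 300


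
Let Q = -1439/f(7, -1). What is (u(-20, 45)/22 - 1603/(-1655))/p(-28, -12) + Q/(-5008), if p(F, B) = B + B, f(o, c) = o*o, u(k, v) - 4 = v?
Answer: -71084903/558420170 ≈ -0.12730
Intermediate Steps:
u(k, v) = 4 + v
f(o, c) = o**2
Q = -1439/49 (Q = -1439/(7**2) = -1439/49 ≈ -29.367)
p(F, B) = 2*B
(u(-20, 45)/22 - 1603/(-1655))/p(-28, -12) + Q/(-5008) = ((4 + 45)/22 - 1603/(-1655))/((2*(-12))) - 1439/49/(-5008) = (49*(1/22) - 1603*(-1/1655))/(-24) - 1439/49*(-1/5008) = (49/22 + 1603/1655)*(-1/24) + 1439/245392 = (116361/36410)*(-1/24) + 1439/245392 = -38787/291280 + 1439/245392 = -71084903/558420170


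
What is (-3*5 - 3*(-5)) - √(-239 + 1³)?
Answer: -I*√238 ≈ -15.427*I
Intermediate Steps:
(-3*5 - 3*(-5)) - √(-239 + 1³) = (-15 + 15) - √(-239 + 1) = 0 - √(-238) = 0 - I*√238 = -I*√238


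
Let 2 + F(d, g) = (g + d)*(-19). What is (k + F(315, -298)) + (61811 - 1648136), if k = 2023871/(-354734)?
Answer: -562840724971/354734 ≈ -1.5867e+6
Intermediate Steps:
k = -2023871/354734 (k = 2023871*(-1/354734) = -2023871/354734 ≈ -5.7053)
F(d, g) = -2 - 19*d - 19*g (F(d, g) = -2 + (g + d)*(-19) = -2 + (d + g)*(-19) = -2 + (-19*d - 19*g) = -2 - 19*d - 19*g)
(k + F(315, -298)) + (61811 - 1648136) = (-2023871/354734 + (-2 - 19*315 - 19*(-298))) + (61811 - 1648136) = (-2023871/354734 + (-2 - 5985 + 5662)) - 1586325 = (-2023871/354734 - 325) - 1586325 = -117312421/354734 - 1586325 = -562840724971/354734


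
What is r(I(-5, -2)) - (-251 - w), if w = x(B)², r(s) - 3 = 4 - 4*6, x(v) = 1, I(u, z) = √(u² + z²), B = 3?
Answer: 235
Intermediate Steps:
r(s) = -17 (r(s) = 3 + (4 - 4*6) = 3 + (4 - 24) = 3 - 20 = -17)
w = 1 (w = 1² = 1)
r(I(-5, -2)) - (-251 - w) = -17 - (-251 - 1*1) = -17 - (-251 - 1) = -17 - 1*(-252) = -17 + 252 = 235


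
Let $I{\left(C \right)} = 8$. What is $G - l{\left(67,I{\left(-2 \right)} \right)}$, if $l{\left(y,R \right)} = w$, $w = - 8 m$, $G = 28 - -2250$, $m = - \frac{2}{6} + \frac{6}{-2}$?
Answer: $\frac{6754}{3} \approx 2251.3$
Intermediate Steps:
$m = - \frac{10}{3}$ ($m = \left(-2\right) \frac{1}{6} + 6 \left(- \frac{1}{2}\right) = - \frac{1}{3} - 3 = - \frac{10}{3} \approx -3.3333$)
$G = 2278$ ($G = 28 + 2250 = 2278$)
$w = \frac{80}{3}$ ($w = \left(-8\right) \left(- \frac{10}{3}\right) = \frac{80}{3} \approx 26.667$)
$l{\left(y,R \right)} = \frac{80}{3}$
$G - l{\left(67,I{\left(-2 \right)} \right)} = 2278 - \frac{80}{3} = \frac{6754}{3}$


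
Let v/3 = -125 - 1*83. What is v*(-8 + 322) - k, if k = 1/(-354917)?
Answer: -69541017311/354917 ≈ -1.9594e+5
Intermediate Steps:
v = -624 (v = 3*(-125 - 1*83) = 3*(-125 - 83) = 3*(-208) = -624)
k = -1/354917 ≈ -2.8176e-6
v*(-8 + 322) - k = -624*(-8 + 322) - 1*(-1/354917) = -624*314 + 1/354917 = -195936 + 1/354917 = -69541017311/354917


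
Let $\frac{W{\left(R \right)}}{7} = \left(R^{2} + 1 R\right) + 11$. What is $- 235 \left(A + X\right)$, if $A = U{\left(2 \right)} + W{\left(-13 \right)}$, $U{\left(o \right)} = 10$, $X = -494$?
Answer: $-160975$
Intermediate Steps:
$W{\left(R \right)} = 77 + 7 R + 7 R^{2}$ ($W{\left(R \right)} = 7 \left(\left(R^{2} + 1 R\right) + 11\right) = 7 \left(\left(R^{2} + R\right) + 11\right) = 7 \left(\left(R + R^{2}\right) + 11\right) = 7 \left(11 + R + R^{2}\right) = 77 + 7 R + 7 R^{2}$)
$A = 1179$ ($A = 10 + \left(77 + 7 \left(-13\right) + 7 \left(-13\right)^{2}\right) = 10 + \left(77 - 91 + 7 \cdot 169\right) = 10 + \left(77 - 91 + 1183\right) = 10 + 1169 = 1179$)
$- 235 \left(A + X\right) = - 235 \left(1179 - 494\right) = \left(-235\right) 685 = -160975$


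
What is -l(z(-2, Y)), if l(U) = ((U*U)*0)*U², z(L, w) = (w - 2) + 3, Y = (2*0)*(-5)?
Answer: 0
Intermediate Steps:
Y = 0 (Y = 0*(-5) = 0)
z(L, w) = 1 + w (z(L, w) = (-2 + w) + 3 = 1 + w)
l(U) = 0 (l(U) = (U²*0)*U² = 0*U² = 0)
-l(z(-2, Y)) = -1*0 = 0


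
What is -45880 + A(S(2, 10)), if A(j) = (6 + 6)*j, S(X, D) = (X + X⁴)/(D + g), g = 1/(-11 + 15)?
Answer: -1880216/41 ≈ -45859.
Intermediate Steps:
g = ¼ (g = 1/4 = ¼ ≈ 0.25000)
S(X, D) = (X + X⁴)/(¼ + D) (S(X, D) = (X + X⁴)/(D + ¼) = (X + X⁴)/(¼ + D))
A(j) = 12*j
-45880 + A(S(2, 10)) = -45880 + 12*(4*2*(1 + 2³)/(1 + 4*10)) = -45880 + 12*(4*2*(1 + 8)/(1 + 40)) = -45880 + 12*(4*2*9/41) = -45880 + 12*(4*2*(1/41)*9) = -45880 + 12*(72/41) = -45880 + 864/41 = -1880216/41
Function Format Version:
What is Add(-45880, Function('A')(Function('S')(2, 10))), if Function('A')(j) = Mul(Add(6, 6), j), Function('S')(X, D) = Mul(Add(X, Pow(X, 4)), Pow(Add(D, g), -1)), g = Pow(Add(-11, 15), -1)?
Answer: Rational(-1880216, 41) ≈ -45859.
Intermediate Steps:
g = Rational(1, 4) (g = Pow(4, -1) = Rational(1, 4) ≈ 0.25000)
Function('S')(X, D) = Mul(Pow(Add(Rational(1, 4), D), -1), Add(X, Pow(X, 4))) (Function('S')(X, D) = Mul(Add(X, Pow(X, 4)), Pow(Add(D, Rational(1, 4)), -1)) = Mul(Add(X, Pow(X, 4)), Pow(Add(Rational(1, 4), D), -1)) = Mul(Pow(Add(Rational(1, 4), D), -1), Add(X, Pow(X, 4))))
Function('A')(j) = Mul(12, j)
Add(-45880, Function('A')(Function('S')(2, 10))) = Add(-45880, Mul(12, Mul(4, 2, Pow(Add(1, Mul(4, 10)), -1), Add(1, Pow(2, 3))))) = Add(-45880, Mul(12, Mul(4, 2, Pow(Add(1, 40), -1), Add(1, 8)))) = Add(-45880, Mul(12, Mul(4, 2, Pow(41, -1), 9))) = Add(-45880, Mul(12, Mul(4, 2, Rational(1, 41), 9))) = Add(-45880, Mul(12, Rational(72, 41))) = Add(-45880, Rational(864, 41)) = Rational(-1880216, 41)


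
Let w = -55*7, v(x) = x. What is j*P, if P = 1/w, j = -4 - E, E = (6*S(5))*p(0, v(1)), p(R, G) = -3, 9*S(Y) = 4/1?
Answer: -4/385 ≈ -0.010390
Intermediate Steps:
S(Y) = 4/9 (S(Y) = (4/1)/9 = (4*1)/9 = (1/9)*4 = 4/9)
E = -8 (E = (6*(4/9))*(-3) = (8/3)*(-3) = -8)
w = -385
j = 4 (j = -4 - 1*(-8) = -4 + 8 = 4)
P = -1/385 (P = 1/(-385) = -1/385 ≈ -0.0025974)
j*P = 4*(-1/385) = -4/385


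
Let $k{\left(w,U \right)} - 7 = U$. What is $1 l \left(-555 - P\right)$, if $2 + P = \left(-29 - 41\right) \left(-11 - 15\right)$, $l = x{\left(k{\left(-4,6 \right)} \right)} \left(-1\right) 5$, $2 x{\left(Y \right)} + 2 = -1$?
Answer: $- \frac{35595}{2} \approx -17798.0$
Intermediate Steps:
$k{\left(w,U \right)} = 7 + U$
$x{\left(Y \right)} = - \frac{3}{2}$ ($x{\left(Y \right)} = -1 + \frac{1}{2} \left(-1\right) = -1 - \frac{1}{2} = - \frac{3}{2}$)
$l = \frac{15}{2}$ ($l = \left(- \frac{3}{2}\right) \left(-1\right) 5 = \frac{3}{2} \cdot 5 = \frac{15}{2} \approx 7.5$)
$P = 1818$ ($P = -2 + \left(-29 - 41\right) \left(-11 - 15\right) = -2 - -1820 = -2 + 1820 = 1818$)
$1 l \left(-555 - P\right) = 1 \cdot \frac{15}{2} \left(-555 - 1818\right) = \frac{15 \left(-555 - 1818\right)}{2} = \frac{15}{2} \left(-2373\right) = - \frac{35595}{2}$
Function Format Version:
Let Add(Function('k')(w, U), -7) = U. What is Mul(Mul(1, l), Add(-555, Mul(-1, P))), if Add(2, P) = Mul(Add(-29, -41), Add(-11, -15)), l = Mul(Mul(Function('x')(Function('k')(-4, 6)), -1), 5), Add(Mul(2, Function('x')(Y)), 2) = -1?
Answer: Rational(-35595, 2) ≈ -17798.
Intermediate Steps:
Function('k')(w, U) = Add(7, U)
Function('x')(Y) = Rational(-3, 2) (Function('x')(Y) = Add(-1, Mul(Rational(1, 2), -1)) = Add(-1, Rational(-1, 2)) = Rational(-3, 2))
l = Rational(15, 2) (l = Mul(Mul(Rational(-3, 2), -1), 5) = Mul(Rational(3, 2), 5) = Rational(15, 2) ≈ 7.5000)
P = 1818 (P = Add(-2, Mul(Add(-29, -41), Add(-11, -15))) = Add(-2, Mul(-70, -26)) = Add(-2, 1820) = 1818)
Mul(Mul(1, l), Add(-555, Mul(-1, P))) = Mul(Mul(1, Rational(15, 2)), Add(-555, Mul(-1, 1818))) = Mul(Rational(15, 2), Add(-555, -1818)) = Mul(Rational(15, 2), -2373) = Rational(-35595, 2)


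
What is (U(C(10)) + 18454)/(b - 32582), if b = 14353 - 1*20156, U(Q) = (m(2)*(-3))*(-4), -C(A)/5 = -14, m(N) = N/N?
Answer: -18466/38385 ≈ -0.48107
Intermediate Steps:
m(N) = 1
C(A) = 70 (C(A) = -5*(-14) = 70)
U(Q) = 12 (U(Q) = (1*(-3))*(-4) = -3*(-4) = 12)
b = -5803 (b = 14353 - 20156 = -5803)
(U(C(10)) + 18454)/(b - 32582) = (12 + 18454)/(-5803 - 32582) = 18466/(-38385) = 18466*(-1/38385) = -18466/38385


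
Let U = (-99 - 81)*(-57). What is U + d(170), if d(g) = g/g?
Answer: 10261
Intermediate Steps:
d(g) = 1
U = 10260 (U = -180*(-57) = 10260)
U + d(170) = 10260 + 1 = 10261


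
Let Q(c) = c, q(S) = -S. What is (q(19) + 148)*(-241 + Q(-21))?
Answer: -33798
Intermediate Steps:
(q(19) + 148)*(-241 + Q(-21)) = (-1*19 + 148)*(-241 - 21) = (-19 + 148)*(-262) = 129*(-262) = -33798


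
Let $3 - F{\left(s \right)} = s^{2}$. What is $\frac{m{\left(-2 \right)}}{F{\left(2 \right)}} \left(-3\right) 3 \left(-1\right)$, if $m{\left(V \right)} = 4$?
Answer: $-36$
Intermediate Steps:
$F{\left(s \right)} = 3 - s^{2}$
$\frac{m{\left(-2 \right)}}{F{\left(2 \right)}} \left(-3\right) 3 \left(-1\right) = \frac{4}{3 - 2^{2}} \left(-3\right) 3 \left(-1\right) = \frac{4}{3 - 4} \left(-3\right) \left(-3\right) = \frac{4}{-1} \left(-3\right) \left(-3\right) = 4 \left(-1\right) \left(-3\right) \left(-3\right) = \left(-4\right) \left(-3\right) \left(-3\right) = 12 \left(-3\right) = -36$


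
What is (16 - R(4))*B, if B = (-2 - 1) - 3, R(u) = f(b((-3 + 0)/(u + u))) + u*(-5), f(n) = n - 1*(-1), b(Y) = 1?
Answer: -204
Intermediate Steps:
f(n) = 1 + n (f(n) = n + 1 = 1 + n)
R(u) = 2 - 5*u (R(u) = (1 + 1) + u*(-5) = 2 - 5*u)
B = -6 (B = -3 - 3 = -6)
(16 - R(4))*B = (16 - (2 - 5*4))*(-6) = (16 - (2 - 20))*(-6) = (16 - 1*(-18))*(-6) = (16 + 18)*(-6) = 34*(-6) = -204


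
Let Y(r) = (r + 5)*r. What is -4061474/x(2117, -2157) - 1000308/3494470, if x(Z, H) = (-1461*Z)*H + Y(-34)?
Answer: -95538765794372/333046258928495 ≈ -0.28686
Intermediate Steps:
Y(r) = r*(5 + r) (Y(r) = (5 + r)*r = r*(5 + r))
x(Z, H) = 986 - 1461*H*Z (x(Z, H) = (-1461*Z)*H - 34*(5 - 34) = -1461*H*Z - 34*(-29) = -1461*H*Z + 986 = 986 - 1461*H*Z)
-4061474/x(2117, -2157) - 1000308/3494470 = -4061474/(986 - 1461*(-2157)*2117) - 1000308/3494470 = -4061474/(986 + 6671465109) - 1000308*1/3494470 = -4061474/6671466095 - 500154/1747235 = -95538765794372/333046258928495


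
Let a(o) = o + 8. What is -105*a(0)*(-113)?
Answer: 94920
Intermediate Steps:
a(o) = 8 + o
-105*a(0)*(-113) = -105*(8 + 0)*(-113) = -105*8*(-113) = -840*(-113) = 94920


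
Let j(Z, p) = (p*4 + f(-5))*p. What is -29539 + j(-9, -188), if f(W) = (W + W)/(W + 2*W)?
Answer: 335135/3 ≈ 1.1171e+5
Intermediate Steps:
f(W) = 2/3 (f(W) = (2*W)/((3*W)) = (2*W)*(1/(3*W)) = 2/3)
j(Z, p) = p*(2/3 + 4*p) (j(Z, p) = (p*4 + 2/3)*p = (4*p + 2/3)*p = (2/3 + 4*p)*p = p*(2/3 + 4*p))
-29539 + j(-9, -188) = -29539 + (2/3)*(-188)*(1 + 6*(-188)) = -29539 + (2/3)*(-188)*(1 - 1128) = -29539 + (2/3)*(-188)*(-1127) = -29539 + 423752/3 = 335135/3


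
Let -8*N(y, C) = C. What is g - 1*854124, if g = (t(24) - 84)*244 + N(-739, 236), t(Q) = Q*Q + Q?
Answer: -1456499/2 ≈ -7.2825e+5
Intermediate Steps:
t(Q) = Q + Q**2 (t(Q) = Q**2 + Q = Q + Q**2)
N(y, C) = -C/8
g = 251749/2 (g = (24*(1 + 24) - 84)*244 - 1/8*236 = (24*25 - 84)*244 - 59/2 = (600 - 84)*244 - 59/2 = 516*244 - 59/2 = 125904 - 59/2 = 251749/2 ≈ 1.2587e+5)
g - 1*854124 = 251749/2 - 1*854124 = 251749/2 - 854124 = -1456499/2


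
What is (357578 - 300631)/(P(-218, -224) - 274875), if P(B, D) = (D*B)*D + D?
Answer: -56947/11213467 ≈ -0.0050784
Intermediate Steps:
P(B, D) = D + B*D² (P(B, D) = (B*D)*D + D = B*D² + D = D + B*D²)
(357578 - 300631)/(P(-218, -224) - 274875) = (357578 - 300631)/(-224*(1 - 218*(-224)) - 274875) = 56947/(-224*(1 + 48832) - 274875) = 56947/(-224*48833 - 274875) = 56947/(-10938592 - 274875) = 56947/(-11213467) = 56947*(-1/11213467) = -56947/11213467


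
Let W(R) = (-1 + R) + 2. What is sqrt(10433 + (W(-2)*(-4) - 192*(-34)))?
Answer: 3*sqrt(1885) ≈ 130.25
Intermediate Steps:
W(R) = 1 + R
sqrt(10433 + (W(-2)*(-4) - 192*(-34))) = sqrt(10433 + ((1 - 2)*(-4) - 192*(-34))) = sqrt(10433 + (-1*(-4) - 1*(-6528))) = sqrt(10433 + (4 + 6528)) = sqrt(10433 + 6532) = sqrt(16965) = 3*sqrt(1885)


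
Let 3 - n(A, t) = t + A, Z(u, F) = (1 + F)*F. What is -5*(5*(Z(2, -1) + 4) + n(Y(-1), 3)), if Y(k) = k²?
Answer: -95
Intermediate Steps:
Z(u, F) = F*(1 + F)
n(A, t) = 3 - A - t (n(A, t) = 3 - (t + A) = 3 - (A + t) = 3 + (-A - t) = 3 - A - t)
-5*(5*(Z(2, -1) + 4) + n(Y(-1), 3)) = -5*(5*(-(1 - 1) + 4) + (3 - 1*(-1)² - 1*3)) = -5*(5*(-1*0 + 4) + (3 - 1*1 - 3)) = -5*(5*(0 + 4) + (3 - 1 - 3)) = -5*(5*4 - 1) = -5*(20 - 1) = -5*19 = -95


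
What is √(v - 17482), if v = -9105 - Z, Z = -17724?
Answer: I*√8863 ≈ 94.144*I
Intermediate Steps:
v = 8619 (v = -9105 - 1*(-17724) = -9105 + 17724 = 8619)
√(v - 17482) = √(8619 - 17482) = √(-8863) = I*√8863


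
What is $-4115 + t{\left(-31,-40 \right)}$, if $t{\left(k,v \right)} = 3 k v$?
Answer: $-395$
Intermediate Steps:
$t{\left(k,v \right)} = 3 k v$
$-4115 + t{\left(-31,-40 \right)} = -4115 + 3 \left(-31\right) \left(-40\right) = -4115 + 3720 = -395$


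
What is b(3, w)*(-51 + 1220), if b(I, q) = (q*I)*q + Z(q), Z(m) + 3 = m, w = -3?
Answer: 24549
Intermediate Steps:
Z(m) = -3 + m
b(I, q) = -3 + q + I*q² (b(I, q) = (q*I)*q + (-3 + q) = (I*q)*q + (-3 + q) = I*q² + (-3 + q) = -3 + q + I*q²)
b(3, w)*(-51 + 1220) = (-3 - 3 + 3*(-3)²)*(-51 + 1220) = (-3 - 3 + 3*9)*1169 = (-3 - 3 + 27)*1169 = 21*1169 = 24549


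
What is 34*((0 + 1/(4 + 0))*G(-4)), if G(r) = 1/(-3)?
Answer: -17/6 ≈ -2.8333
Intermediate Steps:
G(r) = -⅓
34*((0 + 1/(4 + 0))*G(-4)) = 34*((0 + 1/(4 + 0))*(-⅓)) = 34*((0 + 1/4)*(-⅓)) = 34*((0 + ¼)*(-⅓)) = 34*((¼)*(-⅓)) = 34*(-1/12) = -17/6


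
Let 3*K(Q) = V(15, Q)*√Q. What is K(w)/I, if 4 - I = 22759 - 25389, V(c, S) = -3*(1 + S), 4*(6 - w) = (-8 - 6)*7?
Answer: -21*√122/3512 ≈ -0.066046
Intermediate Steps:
w = 61/2 (w = 6 - (-8 - 6)*7/4 = 6 - (-7)*7/2 = 6 - ¼*(-98) = 6 + 49/2 = 61/2 ≈ 30.500)
V(c, S) = -3 - 3*S
K(Q) = √Q*(-3 - 3*Q)/3 (K(Q) = ((-3 - 3*Q)*√Q)/3 = (√Q*(-3 - 3*Q))/3 = √Q*(-3 - 3*Q)/3)
I = 2634 (I = 4 - (22759 - 25389) = 4 - 1*(-2630) = 4 + 2630 = 2634)
K(w)/I = (√(61/2)*(-1 - 1*61/2))/2634 = ((√122/2)*(-1 - 61/2))*(1/2634) = ((√122/2)*(-63/2))*(1/2634) = -63*√122/4*(1/2634) = -21*√122/3512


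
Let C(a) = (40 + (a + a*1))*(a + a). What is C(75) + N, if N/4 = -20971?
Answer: -55384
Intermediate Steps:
N = -83884 (N = 4*(-20971) = -83884)
C(a) = 2*a*(40 + 2*a) (C(a) = (40 + (a + a))*(2*a) = (40 + 2*a)*(2*a) = 2*a*(40 + 2*a))
C(75) + N = 4*75*(20 + 75) - 83884 = 4*75*95 - 83884 = 28500 - 83884 = -55384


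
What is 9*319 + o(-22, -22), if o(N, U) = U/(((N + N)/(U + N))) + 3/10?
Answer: 28493/10 ≈ 2849.3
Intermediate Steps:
o(N, U) = 3/10 + U*(N + U)/(2*N) (o(N, U) = U/(((2*N)/(N + U))) + 3*(⅒) = U/((2*N/(N + U))) + 3/10 = U*((N + U)/(2*N)) + 3/10 = U*(N + U)/(2*N) + 3/10 = 3/10 + U*(N + U)/(2*N))
9*319 + o(-22, -22) = 9*319 + (3/10 + (½)*(-22) + (½)*(-22)²/(-22)) = 2871 + (3/10 - 11 + (½)*(-1/22)*484) = 2871 + (3/10 - 11 - 11) = 2871 - 217/10 = 28493/10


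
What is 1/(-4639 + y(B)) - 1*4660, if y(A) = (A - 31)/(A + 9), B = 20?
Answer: -626965749/134542 ≈ -4660.0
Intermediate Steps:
y(A) = (-31 + A)/(9 + A)
1/(-4639 + y(B)) - 1*4660 = 1/(-4639 + (-31 + 20)/(9 + 20)) - 1*4660 = 1/(-4639 - 11/29) - 4660 = 1/(-134542/29) - 4660 = -29/134542 - 4660 = -626965749/134542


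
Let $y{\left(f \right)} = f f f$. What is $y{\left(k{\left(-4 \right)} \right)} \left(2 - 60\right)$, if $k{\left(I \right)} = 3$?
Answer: $-1566$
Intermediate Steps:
$y{\left(f \right)} = f^{3}$ ($y{\left(f \right)} = f^{2} f = f^{3}$)
$y{\left(k{\left(-4 \right)} \right)} \left(2 - 60\right) = 3^{3} \left(2 - 60\right) = 27 \left(2 - 60\right) = 27 \left(-58\right) = -1566$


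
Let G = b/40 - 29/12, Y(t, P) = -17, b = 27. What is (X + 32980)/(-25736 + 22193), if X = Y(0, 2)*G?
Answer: -3961153/425160 ≈ -9.3168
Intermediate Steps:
G = -209/120 (G = 27/40 - 29/12 = -209/120 ≈ -1.7417)
X = 3553/120 (X = -17*(-209/120) = 3553/120 ≈ 29.608)
(X + 32980)/(-25736 + 22193) = (3553/120 + 32980)/(-25736 + 22193) = (3961153/120)/(-3543) = (3961153/120)*(-1/3543) = -3961153/425160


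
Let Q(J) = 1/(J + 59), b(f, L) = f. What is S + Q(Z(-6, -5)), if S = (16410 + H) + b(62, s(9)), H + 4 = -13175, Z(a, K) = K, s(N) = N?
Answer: 177823/54 ≈ 3293.0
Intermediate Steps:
H = -13179 (H = -4 - 13175 = -13179)
Q(J) = 1/(59 + J)
S = 3293 (S = (16410 - 13179) + 62 = 3231 + 62 = 3293)
S + Q(Z(-6, -5)) = 3293 + 1/(59 - 5) = 3293 + 1/54 = 177823/54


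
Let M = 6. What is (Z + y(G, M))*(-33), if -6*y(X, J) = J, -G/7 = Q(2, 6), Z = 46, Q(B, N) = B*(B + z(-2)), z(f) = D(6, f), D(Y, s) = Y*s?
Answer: -1485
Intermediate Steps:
z(f) = 6*f
Q(B, N) = B*(-12 + B) (Q(B, N) = B*(B + 6*(-2)) = B*(B - 12) = B*(-12 + B))
G = 140 (G = -14*(-12 + 2) = -14*(-10) = -7*(-20) = 140)
y(X, J) = -J/6
(Z + y(G, M))*(-33) = (46 - 1/6*6)*(-33) = (46 - 1)*(-33) = 45*(-33) = -1485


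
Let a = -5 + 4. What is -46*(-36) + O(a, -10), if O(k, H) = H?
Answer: 1646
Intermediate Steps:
a = -1
-46*(-36) + O(a, -10) = -46*(-36) - 10 = 1656 - 10 = 1646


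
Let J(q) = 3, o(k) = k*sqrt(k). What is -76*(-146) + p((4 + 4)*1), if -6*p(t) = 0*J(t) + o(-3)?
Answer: 11096 + I*sqrt(3)/2 ≈ 11096.0 + 0.86602*I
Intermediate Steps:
o(k) = k**(3/2)
p(t) = I*sqrt(3)/2 (p(t) = -(0*3 + (-3)**(3/2))/6 = -(0 - 3*I*sqrt(3))/6 = -(-1)*I*sqrt(3)/2 = I*sqrt(3)/2)
-76*(-146) + p((4 + 4)*1) = -76*(-146) + I*sqrt(3)/2 = 11096 + I*sqrt(3)/2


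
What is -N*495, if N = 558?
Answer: -276210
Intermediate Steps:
-N*495 = -558*495 = -1*276210 = -276210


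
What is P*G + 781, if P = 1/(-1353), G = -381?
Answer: 352358/451 ≈ 781.28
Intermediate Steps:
P = -1/1353 ≈ -0.00073910
P*G + 781 = -1/1353*(-381) + 781 = 127/451 + 781 = 352358/451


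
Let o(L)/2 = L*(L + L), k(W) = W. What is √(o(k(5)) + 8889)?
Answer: √8989 ≈ 94.810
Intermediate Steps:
o(L) = 4*L² (o(L) = 2*(L*(L + L)) = 2*(L*(2*L)) = 2*(2*L²) = 4*L²)
√(o(k(5)) + 8889) = √(4*5² + 8889) = √(4*25 + 8889) = √(100 + 8889) = √8989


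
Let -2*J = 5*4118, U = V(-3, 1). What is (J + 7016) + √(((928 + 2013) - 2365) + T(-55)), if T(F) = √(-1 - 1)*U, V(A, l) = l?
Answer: -3279 + √(576 + I*√2) ≈ -3255.0 + 0.029463*I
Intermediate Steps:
U = 1
J = -10295 (J = -5*4118/2 = -½*20590 = -10295)
T(F) = I*√2 (T(F) = √(-1 - 1)*1 = √(-2)*1 = (I*√2)*1 = I*√2)
(J + 7016) + √(((928 + 2013) - 2365) + T(-55)) = (-10295 + 7016) + √(((928 + 2013) - 2365) + I*√2) = -3279 + √((2941 - 2365) + I*√2) = -3279 + √(576 + I*√2)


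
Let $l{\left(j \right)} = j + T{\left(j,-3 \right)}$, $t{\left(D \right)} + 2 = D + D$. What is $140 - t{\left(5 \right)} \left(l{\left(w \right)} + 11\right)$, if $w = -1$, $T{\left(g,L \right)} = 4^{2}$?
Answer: $-68$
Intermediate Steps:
$t{\left(D \right)} = -2 + 2 D$ ($t{\left(D \right)} = -2 + \left(D + D\right) = -2 + 2 D$)
$T{\left(g,L \right)} = 16$
$l{\left(j \right)} = 16 + j$ ($l{\left(j \right)} = j + 16 = 16 + j$)
$140 - t{\left(5 \right)} \left(l{\left(w \right)} + 11\right) = 140 - \left(-2 + 2 \cdot 5\right) \left(\left(16 - 1\right) + 11\right) = 140 - \left(-2 + 10\right) \left(15 + 11\right) = 140 - 8 \cdot 26 = 140 - 208 = -68$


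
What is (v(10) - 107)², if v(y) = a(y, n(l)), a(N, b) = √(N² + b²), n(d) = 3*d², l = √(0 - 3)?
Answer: (107 - √181)² ≈ 8750.9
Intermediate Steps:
l = I*√3 (l = √(-3) = I*√3 ≈ 1.732*I)
v(y) = √(81 + y²) (v(y) = √(y² + (3*(I*√3)²)²) = √(y² + (3*(-3))²) = √(y² + (-9)²) = √(y² + 81) = √(81 + y²))
(v(10) - 107)² = (√(81 + 10²) - 107)² = (√(81 + 100) - 107)² = (√181 - 107)² = (-107 + √181)²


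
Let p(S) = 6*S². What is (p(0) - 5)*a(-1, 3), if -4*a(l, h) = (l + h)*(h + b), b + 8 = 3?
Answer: -5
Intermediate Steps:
b = -5 (b = -8 + 3 = -5)
a(l, h) = -(-5 + h)*(h + l)/4 (a(l, h) = -(l + h)*(h - 5)/4 = -(h + l)*(-5 + h)/4 = -(-5 + h)*(h + l)/4)
(p(0) - 5)*a(-1, 3) = (6*0² - 5)*(-¼*3² + (5/4)*3 + (5/4)*(-1) - ¼*3*(-1)) = (6*0 - 5)*(-¼*9 + 15/4 - 5/4 + ¾) = (0 - 5)*(-9/4 + 15/4 - 5/4 + ¾) = -5*1 = -5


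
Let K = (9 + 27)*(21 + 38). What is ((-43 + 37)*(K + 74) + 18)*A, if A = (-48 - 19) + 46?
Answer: 276570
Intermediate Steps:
K = 2124 (K = 36*59 = 2124)
A = -21 (A = -67 + 46 = -21)
((-43 + 37)*(K + 74) + 18)*A = ((-43 + 37)*(2124 + 74) + 18)*(-21) = (-6*2198 + 18)*(-21) = (-13188 + 18)*(-21) = -13170*(-21) = 276570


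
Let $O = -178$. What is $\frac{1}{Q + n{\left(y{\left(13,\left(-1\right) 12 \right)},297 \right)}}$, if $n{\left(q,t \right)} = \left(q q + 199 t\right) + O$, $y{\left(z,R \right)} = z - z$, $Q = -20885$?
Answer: $\frac{1}{38040} \approx 2.6288 \cdot 10^{-5}$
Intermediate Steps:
$y{\left(z,R \right)} = 0$
$n{\left(q,t \right)} = -178 + q^{2} + 199 t$ ($n{\left(q,t \right)} = \left(q q + 199 t\right) - 178 = \left(q^{2} + 199 t\right) - 178 = -178 + q^{2} + 199 t$)
$\frac{1}{Q + n{\left(y{\left(13,\left(-1\right) 12 \right)},297 \right)}} = \frac{1}{-20885 + \left(-178 + 0^{2} + 199 \cdot 297\right)} = \frac{1}{-20885 + \left(-178 + 0 + 59103\right)} = \frac{1}{-20885 + 58925} = \frac{1}{38040}$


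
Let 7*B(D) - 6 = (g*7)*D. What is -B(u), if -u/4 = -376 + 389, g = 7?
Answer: 2542/7 ≈ 363.14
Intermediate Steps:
u = -52 (u = -4*(-376 + 389) = -4*13 = -52)
B(D) = 6/7 + 7*D (B(D) = 6/7 + ((7*7)*D)/7 = 6/7 + (49*D)/7 = 6/7 + 7*D)
-B(u) = -(6/7 + 7*(-52)) = -(6/7 - 364) = -1*(-2542/7) = 2542/7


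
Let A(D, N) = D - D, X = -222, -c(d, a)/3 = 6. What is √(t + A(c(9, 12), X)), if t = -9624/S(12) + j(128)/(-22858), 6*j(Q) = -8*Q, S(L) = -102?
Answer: 10*√320587530153/582879 ≈ 9.7139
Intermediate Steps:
c(d, a) = -18 (c(d, a) = -3*6 = -18)
A(D, N) = 0
j(Q) = -4*Q/3 (j(Q) = (-8*Q)/6 = -4*Q/3)
t = 55000700/582879 (t = -9624/(-102) - 4/3*128/(-22858) = -9624*(-1/102) - 512/3*(-1/22858) = 1604/17 + 256/34287 = 55000700/582879 ≈ 94.360)
√(t + A(c(9, 12), X)) = √(55000700/582879 + 0) = √(55000700/582879) = 10*√320587530153/582879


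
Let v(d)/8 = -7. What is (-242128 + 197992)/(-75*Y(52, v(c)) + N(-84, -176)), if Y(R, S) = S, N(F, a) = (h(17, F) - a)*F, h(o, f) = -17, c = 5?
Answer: 3678/763 ≈ 4.8204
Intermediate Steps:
v(d) = -56 (v(d) = 8*(-7) = -56)
N(F, a) = F*(-17 - a) (N(F, a) = (-17 - a)*F = F*(-17 - a))
(-242128 + 197992)/(-75*Y(52, v(c)) + N(-84, -176)) = (-242128 + 197992)/(-75*(-56) - 1*(-84)*(17 - 176)) = -44136/(4200 - 1*(-84)*(-159)) = -44136/(4200 - 13356) = -44136/(-9156) = -44136*(-1/9156) = 3678/763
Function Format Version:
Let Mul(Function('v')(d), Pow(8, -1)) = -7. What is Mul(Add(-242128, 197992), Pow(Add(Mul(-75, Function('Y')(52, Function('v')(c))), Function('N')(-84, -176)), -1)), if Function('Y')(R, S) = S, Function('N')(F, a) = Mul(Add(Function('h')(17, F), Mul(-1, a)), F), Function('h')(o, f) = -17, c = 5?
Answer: Rational(3678, 763) ≈ 4.8204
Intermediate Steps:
Function('v')(d) = -56 (Function('v')(d) = Mul(8, -7) = -56)
Function('N')(F, a) = Mul(F, Add(-17, Mul(-1, a))) (Function('N')(F, a) = Mul(Add(-17, Mul(-1, a)), F) = Mul(F, Add(-17, Mul(-1, a))))
Mul(Add(-242128, 197992), Pow(Add(Mul(-75, Function('Y')(52, Function('v')(c))), Function('N')(-84, -176)), -1)) = Mul(Add(-242128, 197992), Pow(Add(Mul(-75, -56), Mul(-1, -84, Add(17, -176))), -1)) = Mul(-44136, Pow(Add(4200, Mul(-1, -84, -159)), -1)) = Mul(-44136, Pow(Add(4200, -13356), -1)) = Mul(-44136, Pow(-9156, -1)) = Mul(-44136, Rational(-1, 9156)) = Rational(3678, 763)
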